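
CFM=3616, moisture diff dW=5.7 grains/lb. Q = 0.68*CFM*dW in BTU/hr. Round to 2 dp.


Q = 0.68 * 3616 * 5.7 = 14015.62 BTU/hr

14015.62 BTU/hr


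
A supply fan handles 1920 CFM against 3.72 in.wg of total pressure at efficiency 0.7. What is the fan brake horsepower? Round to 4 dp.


BHP = 1920 * 3.72 / (6356 * 0.7) = 1.6053 hp

1.6053 hp


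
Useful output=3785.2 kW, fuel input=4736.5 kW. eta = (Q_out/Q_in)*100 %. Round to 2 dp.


eta = (3785.2/4736.5)*100 = 79.92 %

79.92 %


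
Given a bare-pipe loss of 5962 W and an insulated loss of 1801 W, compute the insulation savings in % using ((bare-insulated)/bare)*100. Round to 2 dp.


Savings = ((5962-1801)/5962)*100 = 69.79 %

69.79 %


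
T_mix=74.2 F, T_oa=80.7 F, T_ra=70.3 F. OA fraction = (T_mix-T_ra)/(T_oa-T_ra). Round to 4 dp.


frac = (74.2 - 70.3) / (80.7 - 70.3) = 0.3750

0.3750


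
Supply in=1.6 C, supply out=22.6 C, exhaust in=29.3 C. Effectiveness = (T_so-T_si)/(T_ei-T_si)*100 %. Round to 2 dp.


eff = (22.6-1.6)/(29.3-1.6)*100 = 75.81 %

75.81 %


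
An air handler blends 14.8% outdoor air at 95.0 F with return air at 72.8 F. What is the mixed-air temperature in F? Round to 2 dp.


T_mix = 72.8 + (14.8/100)*(95.0-72.8) = 76.09 F

76.09 F


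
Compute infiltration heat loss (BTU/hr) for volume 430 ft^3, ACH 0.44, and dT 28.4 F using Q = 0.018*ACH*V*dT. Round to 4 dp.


Q = 0.018 * 0.44 * 430 * 28.4 = 96.7190 BTU/hr

96.7190 BTU/hr


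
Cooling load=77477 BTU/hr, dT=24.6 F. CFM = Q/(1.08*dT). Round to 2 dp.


CFM = 77477 / (1.08 * 24.6) = 2916.18

2916.18 CFM


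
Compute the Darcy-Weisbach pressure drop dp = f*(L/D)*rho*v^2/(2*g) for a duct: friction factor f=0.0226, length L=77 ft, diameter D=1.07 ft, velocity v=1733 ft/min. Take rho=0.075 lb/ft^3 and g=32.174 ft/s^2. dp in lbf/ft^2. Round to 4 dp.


v_fps = 1733/60 = 28.8833 ft/s
dp = 0.0226*(77/1.07)*0.075*28.8833^2/(2*32.174) = 1.5814 lbf/ft^2

1.5814 lbf/ft^2


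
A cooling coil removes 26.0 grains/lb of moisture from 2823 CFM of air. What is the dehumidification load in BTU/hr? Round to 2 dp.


Q = 0.68 * 2823 * 26.0 = 49910.64 BTU/hr

49910.64 BTU/hr


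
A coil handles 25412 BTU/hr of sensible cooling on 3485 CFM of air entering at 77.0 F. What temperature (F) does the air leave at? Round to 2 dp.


dT = 25412/(1.08*3485) = 6.7517
T_leave = 77.0 - 6.7517 = 70.25 F

70.25 F


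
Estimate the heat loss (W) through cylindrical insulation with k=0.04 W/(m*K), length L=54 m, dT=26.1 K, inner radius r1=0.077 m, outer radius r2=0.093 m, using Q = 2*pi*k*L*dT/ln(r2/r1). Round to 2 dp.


Q = 2*pi*0.04*54*26.1/ln(0.093/0.077) = 1876.23 W

1876.23 W


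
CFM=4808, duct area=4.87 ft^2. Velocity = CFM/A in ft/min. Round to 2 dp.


V = 4808 / 4.87 = 987.27 ft/min

987.27 ft/min


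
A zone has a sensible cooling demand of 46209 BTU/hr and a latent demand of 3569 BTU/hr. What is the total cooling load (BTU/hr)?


Qt = 46209 + 3569 = 49778 BTU/hr

49778 BTU/hr


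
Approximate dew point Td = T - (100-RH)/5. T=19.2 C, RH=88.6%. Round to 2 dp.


Td = 19.2 - (100-88.6)/5 = 16.92 C

16.92 C


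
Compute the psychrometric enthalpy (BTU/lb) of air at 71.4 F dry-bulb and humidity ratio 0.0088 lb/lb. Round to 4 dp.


h = 0.24*71.4 + 0.0088*(1061+0.444*71.4) = 26.7518 BTU/lb

26.7518 BTU/lb


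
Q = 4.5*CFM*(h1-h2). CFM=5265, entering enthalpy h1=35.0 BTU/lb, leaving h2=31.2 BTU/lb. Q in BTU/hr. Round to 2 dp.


Q = 4.5 * 5265 * (35.0 - 31.2) = 90031.50 BTU/hr

90031.50 BTU/hr


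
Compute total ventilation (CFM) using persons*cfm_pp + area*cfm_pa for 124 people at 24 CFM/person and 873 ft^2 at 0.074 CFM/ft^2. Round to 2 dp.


Total = 124*24 + 873*0.074 = 3040.60 CFM

3040.60 CFM


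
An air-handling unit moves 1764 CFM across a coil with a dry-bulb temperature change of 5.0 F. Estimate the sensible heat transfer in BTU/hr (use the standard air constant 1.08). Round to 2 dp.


Q = 1.08 * 1764 * 5.0 = 9525.60 BTU/hr

9525.60 BTU/hr


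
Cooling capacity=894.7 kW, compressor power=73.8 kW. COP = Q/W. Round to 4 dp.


COP = 894.7 / 73.8 = 12.1233

12.1233


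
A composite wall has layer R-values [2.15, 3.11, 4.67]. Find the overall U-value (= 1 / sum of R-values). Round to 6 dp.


R_total = 2.15 + 3.11 + 4.67 = 9.93
U = 1/9.93 = 0.100705

0.100705


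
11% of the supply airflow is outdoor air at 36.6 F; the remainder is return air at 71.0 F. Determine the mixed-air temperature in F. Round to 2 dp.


T_mix = 0.11*36.6 + 0.89*71.0 = 67.22 F

67.22 F


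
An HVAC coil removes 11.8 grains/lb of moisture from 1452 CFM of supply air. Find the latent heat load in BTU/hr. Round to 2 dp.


Q = 0.68 * 1452 * 11.8 = 11650.85 BTU/hr

11650.85 BTU/hr


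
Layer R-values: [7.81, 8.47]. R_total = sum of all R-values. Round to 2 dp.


R_total = 7.81 + 8.47 = 16.28

16.28


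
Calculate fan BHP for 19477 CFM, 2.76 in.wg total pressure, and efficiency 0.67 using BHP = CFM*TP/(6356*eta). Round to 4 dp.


BHP = 19477 * 2.76 / (6356 * 0.67) = 12.6233 hp

12.6233 hp


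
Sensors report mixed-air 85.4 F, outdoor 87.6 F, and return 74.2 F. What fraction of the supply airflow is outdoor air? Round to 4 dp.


frac = (85.4 - 74.2) / (87.6 - 74.2) = 0.8358

0.8358


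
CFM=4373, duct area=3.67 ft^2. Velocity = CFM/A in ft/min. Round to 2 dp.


V = 4373 / 3.67 = 1191.55 ft/min

1191.55 ft/min


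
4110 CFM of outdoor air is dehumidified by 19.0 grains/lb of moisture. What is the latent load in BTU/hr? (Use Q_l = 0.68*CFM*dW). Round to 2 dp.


Q = 0.68 * 4110 * 19.0 = 53101.20 BTU/hr

53101.20 BTU/hr


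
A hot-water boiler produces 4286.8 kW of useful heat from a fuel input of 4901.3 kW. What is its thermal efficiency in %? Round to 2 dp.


eta = (4286.8/4901.3)*100 = 87.46 %

87.46 %


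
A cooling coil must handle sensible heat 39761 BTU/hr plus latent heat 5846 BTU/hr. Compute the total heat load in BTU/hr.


Qt = 39761 + 5846 = 45607 BTU/hr

45607 BTU/hr


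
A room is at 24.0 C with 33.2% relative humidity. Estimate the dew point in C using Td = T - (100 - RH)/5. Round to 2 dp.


Td = 24.0 - (100-33.2)/5 = 10.64 C

10.64 C


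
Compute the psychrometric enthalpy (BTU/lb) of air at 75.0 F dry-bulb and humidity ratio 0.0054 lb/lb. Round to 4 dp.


h = 0.24*75.0 + 0.0054*(1061+0.444*75.0) = 23.9092 BTU/lb

23.9092 BTU/lb


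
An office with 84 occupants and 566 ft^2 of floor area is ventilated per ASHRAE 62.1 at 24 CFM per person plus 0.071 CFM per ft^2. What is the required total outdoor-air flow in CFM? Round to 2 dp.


Total = 84*24 + 566*0.071 = 2056.19 CFM

2056.19 CFM


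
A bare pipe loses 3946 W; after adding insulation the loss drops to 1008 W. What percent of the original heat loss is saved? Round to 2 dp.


Savings = ((3946-1008)/3946)*100 = 74.46 %

74.46 %


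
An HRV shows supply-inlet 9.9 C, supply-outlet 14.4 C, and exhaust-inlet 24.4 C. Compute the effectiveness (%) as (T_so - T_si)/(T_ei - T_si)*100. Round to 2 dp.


eff = (14.4-9.9)/(24.4-9.9)*100 = 31.03 %

31.03 %


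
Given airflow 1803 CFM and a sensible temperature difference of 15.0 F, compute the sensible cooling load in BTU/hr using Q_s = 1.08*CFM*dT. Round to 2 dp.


Q = 1.08 * 1803 * 15.0 = 29208.60 BTU/hr

29208.60 BTU/hr


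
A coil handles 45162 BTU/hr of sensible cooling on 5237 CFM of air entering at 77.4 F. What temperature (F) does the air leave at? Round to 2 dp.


dT = 45162/(1.08*5237) = 7.9849
T_leave = 77.4 - 7.9849 = 69.42 F

69.42 F


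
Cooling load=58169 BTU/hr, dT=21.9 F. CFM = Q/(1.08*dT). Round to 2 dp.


CFM = 58169 / (1.08 * 21.9) = 2459.37

2459.37 CFM


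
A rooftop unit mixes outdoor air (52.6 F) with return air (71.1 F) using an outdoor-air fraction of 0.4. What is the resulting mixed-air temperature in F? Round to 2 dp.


T_mix = 0.4*52.6 + 0.6*71.1 = 63.70 F

63.70 F


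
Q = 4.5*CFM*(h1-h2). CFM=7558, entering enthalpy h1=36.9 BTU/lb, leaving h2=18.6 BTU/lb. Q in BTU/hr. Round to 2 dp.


Q = 4.5 * 7558 * (36.9 - 18.6) = 622401.30 BTU/hr

622401.30 BTU/hr


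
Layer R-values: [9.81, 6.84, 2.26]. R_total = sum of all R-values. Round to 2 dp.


R_total = 9.81 + 6.84 + 2.26 = 18.91

18.91


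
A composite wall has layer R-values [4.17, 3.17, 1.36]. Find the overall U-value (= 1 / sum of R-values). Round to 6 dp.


R_total = 4.17 + 3.17 + 1.36 = 8.70
U = 1/8.70 = 0.114943

0.114943


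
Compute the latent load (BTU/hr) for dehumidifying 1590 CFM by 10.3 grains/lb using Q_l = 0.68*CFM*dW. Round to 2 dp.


Q = 0.68 * 1590 * 10.3 = 11136.36 BTU/hr

11136.36 BTU/hr


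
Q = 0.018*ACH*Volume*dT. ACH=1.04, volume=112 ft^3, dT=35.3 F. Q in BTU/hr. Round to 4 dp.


Q = 0.018 * 1.04 * 112 * 35.3 = 74.0114 BTU/hr

74.0114 BTU/hr


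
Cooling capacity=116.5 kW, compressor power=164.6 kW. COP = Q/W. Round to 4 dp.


COP = 116.5 / 164.6 = 0.7078

0.7078


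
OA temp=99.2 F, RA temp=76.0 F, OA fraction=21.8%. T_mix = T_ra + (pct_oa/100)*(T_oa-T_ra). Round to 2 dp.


T_mix = 76.0 + (21.8/100)*(99.2-76.0) = 81.06 F

81.06 F


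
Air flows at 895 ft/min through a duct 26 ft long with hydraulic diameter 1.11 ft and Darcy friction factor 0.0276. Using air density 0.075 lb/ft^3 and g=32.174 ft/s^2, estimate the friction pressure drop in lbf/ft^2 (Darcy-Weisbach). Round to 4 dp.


v_fps = 895/60 = 14.9167 ft/s
dp = 0.0276*(26/1.11)*0.075*14.9167^2/(2*32.174) = 0.1677 lbf/ft^2

0.1677 lbf/ft^2


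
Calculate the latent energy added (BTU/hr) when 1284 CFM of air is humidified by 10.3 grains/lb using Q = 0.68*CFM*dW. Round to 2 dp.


Q = 0.68 * 1284 * 10.3 = 8993.14 BTU/hr

8993.14 BTU/hr


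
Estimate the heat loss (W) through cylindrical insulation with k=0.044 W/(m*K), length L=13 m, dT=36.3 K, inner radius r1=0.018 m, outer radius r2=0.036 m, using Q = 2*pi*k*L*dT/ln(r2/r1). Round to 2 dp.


Q = 2*pi*0.044*13*36.3/ln(0.036/0.018) = 188.22 W

188.22 W


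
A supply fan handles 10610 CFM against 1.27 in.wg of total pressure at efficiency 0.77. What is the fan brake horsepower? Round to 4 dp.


BHP = 10610 * 1.27 / (6356 * 0.77) = 2.7532 hp

2.7532 hp


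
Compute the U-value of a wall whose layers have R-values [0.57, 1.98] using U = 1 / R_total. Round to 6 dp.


R_total = 0.57 + 1.98 = 2.55
U = 1/2.55 = 0.392157

0.392157


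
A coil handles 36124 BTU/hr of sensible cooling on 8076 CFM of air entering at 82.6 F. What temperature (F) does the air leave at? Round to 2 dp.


dT = 36124/(1.08*8076) = 4.1417
T_leave = 82.6 - 4.1417 = 78.46 F

78.46 F


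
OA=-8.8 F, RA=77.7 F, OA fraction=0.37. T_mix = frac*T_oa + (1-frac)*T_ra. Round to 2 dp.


T_mix = 0.37*(-8.8) + 0.63*77.7 = 45.70 F

45.70 F


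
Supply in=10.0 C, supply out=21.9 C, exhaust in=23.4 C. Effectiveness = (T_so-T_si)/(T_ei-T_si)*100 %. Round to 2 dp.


eff = (21.9-10.0)/(23.4-10.0)*100 = 88.81 %

88.81 %


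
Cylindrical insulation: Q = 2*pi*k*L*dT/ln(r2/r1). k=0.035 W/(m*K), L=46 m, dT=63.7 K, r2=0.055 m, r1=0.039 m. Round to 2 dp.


Q = 2*pi*0.035*46*63.7/ln(0.055/0.039) = 1874.46 W

1874.46 W


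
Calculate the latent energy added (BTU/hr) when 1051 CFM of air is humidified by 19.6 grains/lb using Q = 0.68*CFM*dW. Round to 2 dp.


Q = 0.68 * 1051 * 19.6 = 14007.73 BTU/hr

14007.73 BTU/hr


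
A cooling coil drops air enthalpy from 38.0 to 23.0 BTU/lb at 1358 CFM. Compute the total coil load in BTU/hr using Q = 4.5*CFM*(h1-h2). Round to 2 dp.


Q = 4.5 * 1358 * (38.0 - 23.0) = 91665.00 BTU/hr

91665.00 BTU/hr


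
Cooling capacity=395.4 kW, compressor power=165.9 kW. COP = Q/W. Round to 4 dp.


COP = 395.4 / 165.9 = 2.3834

2.3834


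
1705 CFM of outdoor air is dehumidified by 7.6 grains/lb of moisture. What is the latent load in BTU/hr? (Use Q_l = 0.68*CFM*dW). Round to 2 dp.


Q = 0.68 * 1705 * 7.6 = 8811.44 BTU/hr

8811.44 BTU/hr


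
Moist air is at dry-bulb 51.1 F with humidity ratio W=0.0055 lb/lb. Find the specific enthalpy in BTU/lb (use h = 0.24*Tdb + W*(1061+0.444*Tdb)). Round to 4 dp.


h = 0.24*51.1 + 0.0055*(1061+0.444*51.1) = 18.2243 BTU/lb

18.2243 BTU/lb


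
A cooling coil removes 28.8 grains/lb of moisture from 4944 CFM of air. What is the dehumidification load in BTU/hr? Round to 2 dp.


Q = 0.68 * 4944 * 28.8 = 96823.30 BTU/hr

96823.30 BTU/hr


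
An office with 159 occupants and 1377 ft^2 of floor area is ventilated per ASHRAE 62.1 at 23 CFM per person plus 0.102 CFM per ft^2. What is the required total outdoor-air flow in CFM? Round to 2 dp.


Total = 159*23 + 1377*0.102 = 3797.45 CFM

3797.45 CFM


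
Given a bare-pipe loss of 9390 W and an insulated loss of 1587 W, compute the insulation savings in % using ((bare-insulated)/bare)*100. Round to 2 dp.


Savings = ((9390-1587)/9390)*100 = 83.10 %

83.10 %


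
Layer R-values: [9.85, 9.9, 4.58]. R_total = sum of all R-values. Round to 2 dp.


R_total = 9.85 + 9.9 + 4.58 = 24.33

24.33


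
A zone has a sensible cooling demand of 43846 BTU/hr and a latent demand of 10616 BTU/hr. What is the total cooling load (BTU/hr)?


Qt = 43846 + 10616 = 54462 BTU/hr

54462 BTU/hr


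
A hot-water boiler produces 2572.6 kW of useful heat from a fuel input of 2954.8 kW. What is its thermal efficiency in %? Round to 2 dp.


eta = (2572.6/2954.8)*100 = 87.07 %

87.07 %


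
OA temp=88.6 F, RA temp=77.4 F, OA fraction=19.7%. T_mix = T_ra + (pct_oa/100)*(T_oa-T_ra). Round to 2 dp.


T_mix = 77.4 + (19.7/100)*(88.6-77.4) = 79.61 F

79.61 F


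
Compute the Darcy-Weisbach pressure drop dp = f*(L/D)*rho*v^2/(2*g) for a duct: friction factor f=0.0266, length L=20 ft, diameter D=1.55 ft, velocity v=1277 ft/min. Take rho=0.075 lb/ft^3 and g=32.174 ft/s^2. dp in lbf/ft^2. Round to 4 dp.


v_fps = 1277/60 = 21.2833 ft/s
dp = 0.0266*(20/1.55)*0.075*21.2833^2/(2*32.174) = 0.1812 lbf/ft^2

0.1812 lbf/ft^2


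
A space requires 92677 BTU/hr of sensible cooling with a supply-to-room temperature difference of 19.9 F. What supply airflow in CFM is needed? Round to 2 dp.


CFM = 92677 / (1.08 * 19.9) = 4312.16

4312.16 CFM


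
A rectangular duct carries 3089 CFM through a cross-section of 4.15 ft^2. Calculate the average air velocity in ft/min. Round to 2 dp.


V = 3089 / 4.15 = 744.34 ft/min

744.34 ft/min


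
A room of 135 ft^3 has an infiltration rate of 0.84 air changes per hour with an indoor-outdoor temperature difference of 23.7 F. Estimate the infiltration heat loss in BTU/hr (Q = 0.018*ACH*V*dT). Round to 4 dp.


Q = 0.018 * 0.84 * 135 * 23.7 = 48.3764 BTU/hr

48.3764 BTU/hr


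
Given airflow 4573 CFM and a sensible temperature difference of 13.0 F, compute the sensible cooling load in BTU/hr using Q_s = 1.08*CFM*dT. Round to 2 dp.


Q = 1.08 * 4573 * 13.0 = 64204.92 BTU/hr

64204.92 BTU/hr


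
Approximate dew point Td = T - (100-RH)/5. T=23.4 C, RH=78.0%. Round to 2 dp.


Td = 23.4 - (100-78.0)/5 = 19.00 C

19.00 C


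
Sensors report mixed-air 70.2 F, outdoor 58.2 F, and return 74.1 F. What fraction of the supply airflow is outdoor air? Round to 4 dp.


frac = (70.2 - 74.1) / (58.2 - 74.1) = 0.2453

0.2453


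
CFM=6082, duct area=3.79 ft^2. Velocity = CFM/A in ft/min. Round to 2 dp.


V = 6082 / 3.79 = 1604.75 ft/min

1604.75 ft/min


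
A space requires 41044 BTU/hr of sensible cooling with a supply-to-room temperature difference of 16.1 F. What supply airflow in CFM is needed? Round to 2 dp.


CFM = 41044 / (1.08 * 16.1) = 2360.48

2360.48 CFM


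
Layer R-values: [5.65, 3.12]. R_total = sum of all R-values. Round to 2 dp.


R_total = 5.65 + 3.12 = 8.77

8.77


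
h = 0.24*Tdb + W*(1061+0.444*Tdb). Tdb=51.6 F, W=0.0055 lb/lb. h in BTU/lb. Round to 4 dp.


h = 0.24*51.6 + 0.0055*(1061+0.444*51.6) = 18.3455 BTU/lb

18.3455 BTU/lb


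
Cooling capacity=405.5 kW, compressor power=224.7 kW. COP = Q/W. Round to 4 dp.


COP = 405.5 / 224.7 = 1.8046

1.8046


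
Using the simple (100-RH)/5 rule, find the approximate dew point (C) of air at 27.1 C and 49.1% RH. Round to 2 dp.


Td = 27.1 - (100-49.1)/5 = 16.92 C

16.92 C


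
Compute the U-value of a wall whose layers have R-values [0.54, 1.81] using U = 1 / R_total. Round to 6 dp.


R_total = 0.54 + 1.81 = 2.35
U = 1/2.35 = 0.425532

0.425532


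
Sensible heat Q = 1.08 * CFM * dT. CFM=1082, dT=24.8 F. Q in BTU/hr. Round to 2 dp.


Q = 1.08 * 1082 * 24.8 = 28980.29 BTU/hr

28980.29 BTU/hr


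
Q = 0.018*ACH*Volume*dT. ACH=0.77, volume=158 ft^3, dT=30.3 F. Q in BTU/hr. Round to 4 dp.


Q = 0.018 * 0.77 * 158 * 30.3 = 66.3534 BTU/hr

66.3534 BTU/hr


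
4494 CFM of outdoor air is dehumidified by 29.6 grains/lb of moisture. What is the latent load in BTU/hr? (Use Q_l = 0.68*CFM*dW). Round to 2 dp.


Q = 0.68 * 4494 * 29.6 = 90455.23 BTU/hr

90455.23 BTU/hr


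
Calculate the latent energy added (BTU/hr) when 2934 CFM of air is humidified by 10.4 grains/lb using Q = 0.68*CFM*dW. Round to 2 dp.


Q = 0.68 * 2934 * 10.4 = 20749.25 BTU/hr

20749.25 BTU/hr


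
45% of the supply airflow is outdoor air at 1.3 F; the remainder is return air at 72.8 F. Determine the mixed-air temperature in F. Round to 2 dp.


T_mix = 0.45*1.3 + 0.55*72.8 = 40.63 F

40.63 F


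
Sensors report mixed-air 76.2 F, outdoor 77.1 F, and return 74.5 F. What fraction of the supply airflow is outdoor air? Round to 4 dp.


frac = (76.2 - 74.5) / (77.1 - 74.5) = 0.6538

0.6538


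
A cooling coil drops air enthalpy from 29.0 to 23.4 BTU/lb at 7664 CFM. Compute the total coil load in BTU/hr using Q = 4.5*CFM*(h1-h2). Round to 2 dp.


Q = 4.5 * 7664 * (29.0 - 23.4) = 193132.80 BTU/hr

193132.80 BTU/hr


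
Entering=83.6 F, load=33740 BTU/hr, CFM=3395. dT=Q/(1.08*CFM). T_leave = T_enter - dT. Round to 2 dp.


dT = 33740/(1.08*3395) = 9.2020
T_leave = 83.6 - 9.2020 = 74.40 F

74.40 F


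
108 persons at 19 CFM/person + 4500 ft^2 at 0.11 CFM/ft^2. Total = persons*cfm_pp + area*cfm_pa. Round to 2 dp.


Total = 108*19 + 4500*0.11 = 2547.00 CFM

2547.00 CFM


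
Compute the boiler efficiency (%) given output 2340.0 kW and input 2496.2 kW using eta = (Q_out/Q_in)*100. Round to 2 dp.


eta = (2340.0/2496.2)*100 = 93.74 %

93.74 %


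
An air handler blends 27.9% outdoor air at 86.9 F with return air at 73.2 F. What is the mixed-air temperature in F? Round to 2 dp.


T_mix = 73.2 + (27.9/100)*(86.9-73.2) = 77.02 F

77.02 F


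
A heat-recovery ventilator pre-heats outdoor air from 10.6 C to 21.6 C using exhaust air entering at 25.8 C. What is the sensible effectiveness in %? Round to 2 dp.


eff = (21.6-10.6)/(25.8-10.6)*100 = 72.37 %

72.37 %


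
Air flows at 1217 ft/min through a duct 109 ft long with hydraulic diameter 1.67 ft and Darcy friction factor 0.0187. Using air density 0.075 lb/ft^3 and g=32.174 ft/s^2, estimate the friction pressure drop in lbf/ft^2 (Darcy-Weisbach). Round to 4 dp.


v_fps = 1217/60 = 20.2833 ft/s
dp = 0.0187*(109/1.67)*0.075*20.2833^2/(2*32.174) = 0.5853 lbf/ft^2

0.5853 lbf/ft^2


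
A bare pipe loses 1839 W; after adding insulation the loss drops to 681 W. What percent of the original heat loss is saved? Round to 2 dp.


Savings = ((1839-681)/1839)*100 = 62.97 %

62.97 %


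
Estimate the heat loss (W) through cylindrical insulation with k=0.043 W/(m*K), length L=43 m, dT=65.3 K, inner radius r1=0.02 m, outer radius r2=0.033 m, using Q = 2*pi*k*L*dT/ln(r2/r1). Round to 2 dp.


Q = 2*pi*0.043*43*65.3/ln(0.033/0.02) = 1514.91 W

1514.91 W


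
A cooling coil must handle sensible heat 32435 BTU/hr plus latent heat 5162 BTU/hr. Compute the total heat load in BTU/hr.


Qt = 32435 + 5162 = 37597 BTU/hr

37597 BTU/hr


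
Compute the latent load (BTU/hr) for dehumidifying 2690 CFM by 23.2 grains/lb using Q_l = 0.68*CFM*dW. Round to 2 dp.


Q = 0.68 * 2690 * 23.2 = 42437.44 BTU/hr

42437.44 BTU/hr


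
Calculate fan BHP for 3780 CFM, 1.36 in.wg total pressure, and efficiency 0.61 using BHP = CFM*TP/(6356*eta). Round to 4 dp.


BHP = 3780 * 1.36 / (6356 * 0.61) = 1.3259 hp

1.3259 hp


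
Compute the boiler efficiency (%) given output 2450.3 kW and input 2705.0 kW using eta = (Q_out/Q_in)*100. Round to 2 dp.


eta = (2450.3/2705.0)*100 = 90.58 %

90.58 %


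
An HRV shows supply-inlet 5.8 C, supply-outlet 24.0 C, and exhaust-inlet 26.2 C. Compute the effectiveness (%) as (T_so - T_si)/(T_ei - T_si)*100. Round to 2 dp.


eff = (24.0-5.8)/(26.2-5.8)*100 = 89.22 %

89.22 %


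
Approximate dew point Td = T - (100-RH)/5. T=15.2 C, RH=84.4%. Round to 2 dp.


Td = 15.2 - (100-84.4)/5 = 12.08 C

12.08 C


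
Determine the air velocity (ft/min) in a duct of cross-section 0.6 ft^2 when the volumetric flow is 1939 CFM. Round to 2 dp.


V = 1939 / 0.6 = 3231.67 ft/min

3231.67 ft/min


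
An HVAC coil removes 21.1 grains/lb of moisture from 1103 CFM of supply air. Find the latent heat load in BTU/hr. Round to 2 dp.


Q = 0.68 * 1103 * 21.1 = 15825.84 BTU/hr

15825.84 BTU/hr


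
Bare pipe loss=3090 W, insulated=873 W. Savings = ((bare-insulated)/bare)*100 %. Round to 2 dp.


Savings = ((3090-873)/3090)*100 = 71.75 %

71.75 %


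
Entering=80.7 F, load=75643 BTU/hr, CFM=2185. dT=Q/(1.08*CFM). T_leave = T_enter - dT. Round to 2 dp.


dT = 75643/(1.08*2185) = 32.0548
T_leave = 80.7 - 32.0548 = 48.65 F

48.65 F


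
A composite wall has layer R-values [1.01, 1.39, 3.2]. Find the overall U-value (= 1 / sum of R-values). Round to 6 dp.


R_total = 1.01 + 1.39 + 3.2 = 5.60
U = 1/5.60 = 0.178571

0.178571


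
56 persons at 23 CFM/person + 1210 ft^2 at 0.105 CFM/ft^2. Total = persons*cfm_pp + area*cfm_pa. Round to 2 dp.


Total = 56*23 + 1210*0.105 = 1415.05 CFM

1415.05 CFM


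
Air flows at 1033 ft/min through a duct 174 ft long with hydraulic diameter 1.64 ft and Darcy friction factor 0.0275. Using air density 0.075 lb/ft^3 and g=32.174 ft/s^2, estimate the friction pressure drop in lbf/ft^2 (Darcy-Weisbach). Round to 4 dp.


v_fps = 1033/60 = 17.2167 ft/s
dp = 0.0275*(174/1.64)*0.075*17.2167^2/(2*32.174) = 1.0080 lbf/ft^2

1.0080 lbf/ft^2


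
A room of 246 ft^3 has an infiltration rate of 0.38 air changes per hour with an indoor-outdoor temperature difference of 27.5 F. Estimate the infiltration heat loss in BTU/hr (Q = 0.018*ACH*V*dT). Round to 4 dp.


Q = 0.018 * 0.38 * 246 * 27.5 = 46.2726 BTU/hr

46.2726 BTU/hr


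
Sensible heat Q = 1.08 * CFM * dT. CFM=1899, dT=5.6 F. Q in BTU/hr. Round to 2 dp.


Q = 1.08 * 1899 * 5.6 = 11485.15 BTU/hr

11485.15 BTU/hr


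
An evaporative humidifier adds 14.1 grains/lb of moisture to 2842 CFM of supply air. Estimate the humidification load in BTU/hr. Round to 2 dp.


Q = 0.68 * 2842 * 14.1 = 27249.10 BTU/hr

27249.10 BTU/hr


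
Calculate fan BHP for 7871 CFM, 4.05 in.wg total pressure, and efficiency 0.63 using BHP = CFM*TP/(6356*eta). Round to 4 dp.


BHP = 7871 * 4.05 / (6356 * 0.63) = 7.9609 hp

7.9609 hp


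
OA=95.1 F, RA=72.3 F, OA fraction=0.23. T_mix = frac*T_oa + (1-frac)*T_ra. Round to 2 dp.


T_mix = 0.23*95.1 + 0.77*72.3 = 77.54 F

77.54 F


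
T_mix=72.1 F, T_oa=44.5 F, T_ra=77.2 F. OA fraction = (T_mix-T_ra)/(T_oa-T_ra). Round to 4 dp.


frac = (72.1 - 77.2) / (44.5 - 77.2) = 0.1560

0.1560


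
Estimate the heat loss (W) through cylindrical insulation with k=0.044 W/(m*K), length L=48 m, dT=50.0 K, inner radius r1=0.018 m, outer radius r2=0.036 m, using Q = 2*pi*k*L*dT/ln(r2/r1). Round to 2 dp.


Q = 2*pi*0.044*48*50.0/ln(0.036/0.018) = 957.23 W

957.23 W


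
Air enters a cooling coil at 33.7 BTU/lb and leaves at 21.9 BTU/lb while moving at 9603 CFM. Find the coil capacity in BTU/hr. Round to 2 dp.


Q = 4.5 * 9603 * (33.7 - 21.9) = 509919.30 BTU/hr

509919.30 BTU/hr


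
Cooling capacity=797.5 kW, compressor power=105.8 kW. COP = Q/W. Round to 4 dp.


COP = 797.5 / 105.8 = 7.5378

7.5378


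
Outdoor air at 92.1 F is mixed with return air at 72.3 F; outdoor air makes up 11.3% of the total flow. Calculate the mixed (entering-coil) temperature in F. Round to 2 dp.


T_mix = 72.3 + (11.3/100)*(92.1-72.3) = 74.54 F

74.54 F


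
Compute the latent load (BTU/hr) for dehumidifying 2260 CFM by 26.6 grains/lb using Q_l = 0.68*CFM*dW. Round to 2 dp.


Q = 0.68 * 2260 * 26.6 = 40878.88 BTU/hr

40878.88 BTU/hr


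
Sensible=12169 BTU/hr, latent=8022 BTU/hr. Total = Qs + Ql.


Qt = 12169 + 8022 = 20191 BTU/hr

20191 BTU/hr


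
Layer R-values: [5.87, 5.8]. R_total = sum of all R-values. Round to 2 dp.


R_total = 5.87 + 5.8 = 11.67

11.67


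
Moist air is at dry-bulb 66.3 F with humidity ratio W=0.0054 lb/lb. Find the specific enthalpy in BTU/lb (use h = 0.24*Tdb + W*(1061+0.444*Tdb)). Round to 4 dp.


h = 0.24*66.3 + 0.0054*(1061+0.444*66.3) = 21.8004 BTU/lb

21.8004 BTU/lb


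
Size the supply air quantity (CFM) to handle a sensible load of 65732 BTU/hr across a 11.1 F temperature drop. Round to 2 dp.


CFM = 65732 / (1.08 * 11.1) = 5483.15

5483.15 CFM


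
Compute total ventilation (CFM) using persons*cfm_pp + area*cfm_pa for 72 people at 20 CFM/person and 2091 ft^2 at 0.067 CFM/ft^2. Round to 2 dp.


Total = 72*20 + 2091*0.067 = 1580.10 CFM

1580.10 CFM


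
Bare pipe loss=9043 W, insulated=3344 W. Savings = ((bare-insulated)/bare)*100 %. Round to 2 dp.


Savings = ((9043-3344)/9043)*100 = 63.02 %

63.02 %


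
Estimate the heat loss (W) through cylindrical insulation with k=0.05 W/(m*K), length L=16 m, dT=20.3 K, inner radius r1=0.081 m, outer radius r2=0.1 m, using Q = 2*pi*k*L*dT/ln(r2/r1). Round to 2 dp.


Q = 2*pi*0.05*16*20.3/ln(0.1/0.081) = 484.24 W

484.24 W


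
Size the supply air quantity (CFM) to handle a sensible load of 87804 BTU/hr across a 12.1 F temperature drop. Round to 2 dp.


CFM = 87804 / (1.08 * 12.1) = 6719.01

6719.01 CFM


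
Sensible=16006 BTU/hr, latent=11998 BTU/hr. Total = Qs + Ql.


Qt = 16006 + 11998 = 28004 BTU/hr

28004 BTU/hr


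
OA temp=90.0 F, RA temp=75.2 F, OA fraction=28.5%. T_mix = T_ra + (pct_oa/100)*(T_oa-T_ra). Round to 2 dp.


T_mix = 75.2 + (28.5/100)*(90.0-75.2) = 79.42 F

79.42 F


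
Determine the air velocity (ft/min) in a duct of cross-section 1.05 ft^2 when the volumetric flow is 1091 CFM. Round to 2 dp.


V = 1091 / 1.05 = 1039.05 ft/min

1039.05 ft/min


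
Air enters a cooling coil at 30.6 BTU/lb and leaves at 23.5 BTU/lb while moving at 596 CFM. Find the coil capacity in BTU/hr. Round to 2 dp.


Q = 4.5 * 596 * (30.6 - 23.5) = 19042.20 BTU/hr

19042.20 BTU/hr


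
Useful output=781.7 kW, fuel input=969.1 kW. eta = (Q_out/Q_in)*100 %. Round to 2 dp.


eta = (781.7/969.1)*100 = 80.66 %

80.66 %


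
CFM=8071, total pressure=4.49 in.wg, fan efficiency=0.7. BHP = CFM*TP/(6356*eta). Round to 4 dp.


BHP = 8071 * 4.49 / (6356 * 0.7) = 8.1450 hp

8.1450 hp


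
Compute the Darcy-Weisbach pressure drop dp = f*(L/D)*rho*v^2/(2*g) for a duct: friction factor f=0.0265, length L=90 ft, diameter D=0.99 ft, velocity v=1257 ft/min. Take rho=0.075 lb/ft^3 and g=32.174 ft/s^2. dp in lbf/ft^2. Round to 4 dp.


v_fps = 1257/60 = 20.95 ft/s
dp = 0.0265*(90/0.99)*0.075*20.95^2/(2*32.174) = 1.2324 lbf/ft^2

1.2324 lbf/ft^2


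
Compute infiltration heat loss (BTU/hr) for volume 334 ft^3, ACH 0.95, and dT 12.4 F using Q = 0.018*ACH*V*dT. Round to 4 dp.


Q = 0.018 * 0.95 * 334 * 12.4 = 70.8214 BTU/hr

70.8214 BTU/hr


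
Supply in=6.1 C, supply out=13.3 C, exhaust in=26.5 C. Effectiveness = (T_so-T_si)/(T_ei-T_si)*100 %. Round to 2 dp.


eff = (13.3-6.1)/(26.5-6.1)*100 = 35.29 %

35.29 %


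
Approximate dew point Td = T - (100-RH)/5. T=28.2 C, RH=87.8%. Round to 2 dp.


Td = 28.2 - (100-87.8)/5 = 25.76 C

25.76 C


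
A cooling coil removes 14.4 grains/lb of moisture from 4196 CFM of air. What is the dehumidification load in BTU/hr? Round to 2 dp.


Q = 0.68 * 4196 * 14.4 = 41087.23 BTU/hr

41087.23 BTU/hr


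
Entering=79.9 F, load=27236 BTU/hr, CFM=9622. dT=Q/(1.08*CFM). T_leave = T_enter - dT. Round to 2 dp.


dT = 27236/(1.08*9622) = 2.6209
T_leave = 79.9 - 2.6209 = 77.28 F

77.28 F


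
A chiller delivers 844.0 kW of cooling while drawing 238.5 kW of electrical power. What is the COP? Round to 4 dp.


COP = 844.0 / 238.5 = 3.5388

3.5388


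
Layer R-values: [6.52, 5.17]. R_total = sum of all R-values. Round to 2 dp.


R_total = 6.52 + 5.17 = 11.69

11.69


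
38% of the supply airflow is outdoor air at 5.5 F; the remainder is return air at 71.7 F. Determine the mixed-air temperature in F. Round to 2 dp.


T_mix = 0.38*5.5 + 0.62*71.7 = 46.54 F

46.54 F


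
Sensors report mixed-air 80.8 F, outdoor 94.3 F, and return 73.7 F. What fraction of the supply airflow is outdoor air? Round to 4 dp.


frac = (80.8 - 73.7) / (94.3 - 73.7) = 0.3447

0.3447


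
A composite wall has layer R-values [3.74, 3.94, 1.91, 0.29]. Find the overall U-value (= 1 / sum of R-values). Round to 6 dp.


R_total = 3.74 + 3.94 + 1.91 + 0.29 = 9.88
U = 1/9.88 = 0.101215

0.101215


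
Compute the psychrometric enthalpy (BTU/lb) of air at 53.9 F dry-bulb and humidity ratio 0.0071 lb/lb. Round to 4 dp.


h = 0.24*53.9 + 0.0071*(1061+0.444*53.9) = 20.6390 BTU/lb

20.6390 BTU/lb


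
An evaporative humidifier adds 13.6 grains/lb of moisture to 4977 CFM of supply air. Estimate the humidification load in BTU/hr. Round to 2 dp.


Q = 0.68 * 4977 * 13.6 = 46027.30 BTU/hr

46027.30 BTU/hr


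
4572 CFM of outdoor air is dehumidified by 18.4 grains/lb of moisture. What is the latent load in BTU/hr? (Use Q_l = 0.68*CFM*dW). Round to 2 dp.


Q = 0.68 * 4572 * 18.4 = 57204.86 BTU/hr

57204.86 BTU/hr


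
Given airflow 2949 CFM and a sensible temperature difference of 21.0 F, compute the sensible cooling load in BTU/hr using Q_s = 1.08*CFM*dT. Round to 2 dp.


Q = 1.08 * 2949 * 21.0 = 66883.32 BTU/hr

66883.32 BTU/hr


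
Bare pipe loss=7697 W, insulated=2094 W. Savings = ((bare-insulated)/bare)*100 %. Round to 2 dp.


Savings = ((7697-2094)/7697)*100 = 72.79 %

72.79 %


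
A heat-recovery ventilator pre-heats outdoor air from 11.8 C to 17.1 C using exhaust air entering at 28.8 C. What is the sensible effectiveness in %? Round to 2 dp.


eff = (17.1-11.8)/(28.8-11.8)*100 = 31.18 %

31.18 %


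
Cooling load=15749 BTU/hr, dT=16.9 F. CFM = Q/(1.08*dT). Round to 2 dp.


CFM = 15749 / (1.08 * 16.9) = 862.86

862.86 CFM


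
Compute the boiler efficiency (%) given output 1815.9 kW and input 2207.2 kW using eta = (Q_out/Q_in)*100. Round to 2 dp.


eta = (1815.9/2207.2)*100 = 82.27 %

82.27 %


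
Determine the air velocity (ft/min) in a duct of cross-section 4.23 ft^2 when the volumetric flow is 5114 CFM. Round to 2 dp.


V = 5114 / 4.23 = 1208.98 ft/min

1208.98 ft/min


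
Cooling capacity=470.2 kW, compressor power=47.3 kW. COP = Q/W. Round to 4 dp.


COP = 470.2 / 47.3 = 9.9408

9.9408


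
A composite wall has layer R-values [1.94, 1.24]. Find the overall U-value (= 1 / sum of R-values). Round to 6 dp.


R_total = 1.94 + 1.24 = 3.18
U = 1/3.18 = 0.314465

0.314465


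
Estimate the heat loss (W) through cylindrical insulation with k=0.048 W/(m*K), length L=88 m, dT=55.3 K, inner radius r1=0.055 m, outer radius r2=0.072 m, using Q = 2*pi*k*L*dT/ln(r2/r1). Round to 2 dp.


Q = 2*pi*0.048*88*55.3/ln(0.072/0.055) = 5449.28 W

5449.28 W


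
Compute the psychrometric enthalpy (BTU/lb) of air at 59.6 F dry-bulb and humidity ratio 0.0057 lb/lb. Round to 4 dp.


h = 0.24*59.6 + 0.0057*(1061+0.444*59.6) = 20.5025 BTU/lb

20.5025 BTU/lb


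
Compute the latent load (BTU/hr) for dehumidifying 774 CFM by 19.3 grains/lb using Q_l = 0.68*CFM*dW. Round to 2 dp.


Q = 0.68 * 774 * 19.3 = 10157.98 BTU/hr

10157.98 BTU/hr


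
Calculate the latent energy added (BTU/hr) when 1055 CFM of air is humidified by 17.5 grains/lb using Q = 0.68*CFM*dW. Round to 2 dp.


Q = 0.68 * 1055 * 17.5 = 12554.50 BTU/hr

12554.50 BTU/hr


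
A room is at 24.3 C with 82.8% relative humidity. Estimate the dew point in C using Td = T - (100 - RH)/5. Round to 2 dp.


Td = 24.3 - (100-82.8)/5 = 20.86 C

20.86 C


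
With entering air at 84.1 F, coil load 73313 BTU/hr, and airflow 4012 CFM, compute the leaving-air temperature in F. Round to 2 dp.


dT = 73313/(1.08*4012) = 16.9198
T_leave = 84.1 - 16.9198 = 67.18 F

67.18 F


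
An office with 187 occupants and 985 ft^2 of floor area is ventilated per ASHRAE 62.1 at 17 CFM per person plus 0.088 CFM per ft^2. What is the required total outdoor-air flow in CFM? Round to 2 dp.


Total = 187*17 + 985*0.088 = 3265.68 CFM

3265.68 CFM


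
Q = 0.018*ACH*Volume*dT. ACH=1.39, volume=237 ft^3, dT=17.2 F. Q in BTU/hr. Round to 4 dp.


Q = 0.018 * 1.39 * 237 * 17.2 = 101.9915 BTU/hr

101.9915 BTU/hr


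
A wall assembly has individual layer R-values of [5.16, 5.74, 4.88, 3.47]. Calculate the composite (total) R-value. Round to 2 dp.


R_total = 5.16 + 5.74 + 4.88 + 3.47 = 19.25

19.25


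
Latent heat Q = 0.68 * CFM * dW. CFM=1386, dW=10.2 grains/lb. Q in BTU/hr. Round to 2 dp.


Q = 0.68 * 1386 * 10.2 = 9613.30 BTU/hr

9613.30 BTU/hr


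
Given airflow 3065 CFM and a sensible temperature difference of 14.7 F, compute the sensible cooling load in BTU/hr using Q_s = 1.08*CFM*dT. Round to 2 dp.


Q = 1.08 * 3065 * 14.7 = 48659.94 BTU/hr

48659.94 BTU/hr


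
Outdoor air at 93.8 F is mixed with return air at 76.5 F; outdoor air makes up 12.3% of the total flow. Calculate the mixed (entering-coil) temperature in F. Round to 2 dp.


T_mix = 76.5 + (12.3/100)*(93.8-76.5) = 78.63 F

78.63 F


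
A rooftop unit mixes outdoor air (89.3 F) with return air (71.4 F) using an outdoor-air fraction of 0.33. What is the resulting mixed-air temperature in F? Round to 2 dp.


T_mix = 0.33*89.3 + 0.67*71.4 = 77.31 F

77.31 F


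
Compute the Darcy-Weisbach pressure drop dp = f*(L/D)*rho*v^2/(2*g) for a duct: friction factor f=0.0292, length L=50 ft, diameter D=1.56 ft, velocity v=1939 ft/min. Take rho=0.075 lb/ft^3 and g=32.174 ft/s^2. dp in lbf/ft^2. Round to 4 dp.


v_fps = 1939/60 = 32.3167 ft/s
dp = 0.0292*(50/1.56)*0.075*32.3167^2/(2*32.174) = 1.1392 lbf/ft^2

1.1392 lbf/ft^2


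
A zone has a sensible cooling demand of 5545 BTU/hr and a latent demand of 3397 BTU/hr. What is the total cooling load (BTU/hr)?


Qt = 5545 + 3397 = 8942 BTU/hr

8942 BTU/hr


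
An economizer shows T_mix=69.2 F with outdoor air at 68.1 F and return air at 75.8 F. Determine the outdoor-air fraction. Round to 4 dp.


frac = (69.2 - 75.8) / (68.1 - 75.8) = 0.8571

0.8571


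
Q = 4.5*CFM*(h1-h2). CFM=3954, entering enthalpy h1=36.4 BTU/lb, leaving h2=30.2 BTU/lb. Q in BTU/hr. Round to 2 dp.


Q = 4.5 * 3954 * (36.4 - 30.2) = 110316.60 BTU/hr

110316.60 BTU/hr


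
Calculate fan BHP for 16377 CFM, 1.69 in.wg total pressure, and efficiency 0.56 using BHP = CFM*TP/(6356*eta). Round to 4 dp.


BHP = 16377 * 1.69 / (6356 * 0.56) = 7.7759 hp

7.7759 hp


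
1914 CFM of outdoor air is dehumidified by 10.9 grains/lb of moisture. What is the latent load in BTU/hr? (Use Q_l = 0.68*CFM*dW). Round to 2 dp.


Q = 0.68 * 1914 * 10.9 = 14186.57 BTU/hr

14186.57 BTU/hr


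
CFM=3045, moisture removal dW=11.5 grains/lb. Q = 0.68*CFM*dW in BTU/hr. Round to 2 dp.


Q = 0.68 * 3045 * 11.5 = 23811.90 BTU/hr

23811.90 BTU/hr


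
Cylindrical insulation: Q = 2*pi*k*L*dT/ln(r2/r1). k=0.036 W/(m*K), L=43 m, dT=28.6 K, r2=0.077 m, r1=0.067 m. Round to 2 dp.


Q = 2*pi*0.036*43*28.6/ln(0.077/0.067) = 1999.63 W

1999.63 W


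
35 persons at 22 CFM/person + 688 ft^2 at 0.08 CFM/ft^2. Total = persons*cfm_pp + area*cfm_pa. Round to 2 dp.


Total = 35*22 + 688*0.08 = 825.04 CFM

825.04 CFM


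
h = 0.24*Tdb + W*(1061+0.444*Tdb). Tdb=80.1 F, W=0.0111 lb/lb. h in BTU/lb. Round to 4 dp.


h = 0.24*80.1 + 0.0111*(1061+0.444*80.1) = 31.3959 BTU/lb

31.3959 BTU/lb


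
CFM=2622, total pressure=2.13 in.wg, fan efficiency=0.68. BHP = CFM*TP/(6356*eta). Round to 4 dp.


BHP = 2622 * 2.13 / (6356 * 0.68) = 1.2922 hp

1.2922 hp


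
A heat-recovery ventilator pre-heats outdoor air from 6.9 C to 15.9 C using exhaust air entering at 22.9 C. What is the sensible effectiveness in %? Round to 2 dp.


eff = (15.9-6.9)/(22.9-6.9)*100 = 56.25 %

56.25 %


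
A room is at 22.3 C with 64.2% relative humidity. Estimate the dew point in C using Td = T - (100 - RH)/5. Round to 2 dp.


Td = 22.3 - (100-64.2)/5 = 15.14 C

15.14 C


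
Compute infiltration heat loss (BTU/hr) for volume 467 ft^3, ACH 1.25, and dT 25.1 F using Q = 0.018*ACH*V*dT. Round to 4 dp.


Q = 0.018 * 1.25 * 467 * 25.1 = 263.7383 BTU/hr

263.7383 BTU/hr


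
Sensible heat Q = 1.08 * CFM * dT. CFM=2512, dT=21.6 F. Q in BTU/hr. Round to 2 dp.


Q = 1.08 * 2512 * 21.6 = 58599.94 BTU/hr

58599.94 BTU/hr


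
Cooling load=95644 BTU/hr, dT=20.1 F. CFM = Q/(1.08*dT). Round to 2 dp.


CFM = 95644 / (1.08 * 20.1) = 4405.93

4405.93 CFM


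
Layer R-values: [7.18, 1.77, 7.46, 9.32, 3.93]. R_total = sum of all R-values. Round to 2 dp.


R_total = 7.18 + 1.77 + 7.46 + 9.32 + 3.93 = 29.66

29.66


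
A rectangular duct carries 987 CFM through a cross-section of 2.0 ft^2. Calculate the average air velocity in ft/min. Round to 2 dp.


V = 987 / 2.0 = 493.50 ft/min

493.50 ft/min


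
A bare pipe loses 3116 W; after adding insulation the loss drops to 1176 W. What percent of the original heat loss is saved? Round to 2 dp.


Savings = ((3116-1176)/3116)*100 = 62.26 %

62.26 %


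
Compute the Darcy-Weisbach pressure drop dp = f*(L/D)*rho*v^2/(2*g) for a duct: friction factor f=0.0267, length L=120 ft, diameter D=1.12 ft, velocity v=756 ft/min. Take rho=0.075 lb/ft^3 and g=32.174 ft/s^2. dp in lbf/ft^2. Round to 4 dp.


v_fps = 756/60 = 12.6 ft/s
dp = 0.0267*(120/1.12)*0.075*12.6^2/(2*32.174) = 0.5293 lbf/ft^2

0.5293 lbf/ft^2


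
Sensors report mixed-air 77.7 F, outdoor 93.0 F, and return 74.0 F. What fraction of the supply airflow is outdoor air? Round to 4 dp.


frac = (77.7 - 74.0) / (93.0 - 74.0) = 0.1947

0.1947


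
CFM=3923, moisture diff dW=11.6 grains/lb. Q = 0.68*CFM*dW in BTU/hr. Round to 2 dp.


Q = 0.68 * 3923 * 11.6 = 30944.62 BTU/hr

30944.62 BTU/hr


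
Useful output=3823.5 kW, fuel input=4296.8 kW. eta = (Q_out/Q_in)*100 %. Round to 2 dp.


eta = (3823.5/4296.8)*100 = 88.98 %

88.98 %


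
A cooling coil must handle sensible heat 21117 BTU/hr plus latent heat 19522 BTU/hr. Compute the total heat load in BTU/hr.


Qt = 21117 + 19522 = 40639 BTU/hr

40639 BTU/hr


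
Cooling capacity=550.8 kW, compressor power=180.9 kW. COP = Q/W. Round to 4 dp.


COP = 550.8 / 180.9 = 3.0448

3.0448


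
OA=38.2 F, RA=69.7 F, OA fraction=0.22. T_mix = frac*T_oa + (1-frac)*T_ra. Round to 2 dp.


T_mix = 0.22*38.2 + 0.78*69.7 = 62.77 F

62.77 F


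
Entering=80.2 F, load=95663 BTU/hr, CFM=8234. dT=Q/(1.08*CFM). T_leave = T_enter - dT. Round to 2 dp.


dT = 95663/(1.08*8234) = 10.7575
T_leave = 80.2 - 10.7575 = 69.44 F

69.44 F


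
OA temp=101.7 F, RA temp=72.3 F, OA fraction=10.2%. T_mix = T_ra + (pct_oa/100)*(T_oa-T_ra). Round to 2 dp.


T_mix = 72.3 + (10.2/100)*(101.7-72.3) = 75.30 F

75.30 F


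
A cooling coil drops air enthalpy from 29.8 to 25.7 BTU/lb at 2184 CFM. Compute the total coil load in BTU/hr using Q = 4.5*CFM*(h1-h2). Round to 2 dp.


Q = 4.5 * 2184 * (29.8 - 25.7) = 40294.80 BTU/hr

40294.80 BTU/hr
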